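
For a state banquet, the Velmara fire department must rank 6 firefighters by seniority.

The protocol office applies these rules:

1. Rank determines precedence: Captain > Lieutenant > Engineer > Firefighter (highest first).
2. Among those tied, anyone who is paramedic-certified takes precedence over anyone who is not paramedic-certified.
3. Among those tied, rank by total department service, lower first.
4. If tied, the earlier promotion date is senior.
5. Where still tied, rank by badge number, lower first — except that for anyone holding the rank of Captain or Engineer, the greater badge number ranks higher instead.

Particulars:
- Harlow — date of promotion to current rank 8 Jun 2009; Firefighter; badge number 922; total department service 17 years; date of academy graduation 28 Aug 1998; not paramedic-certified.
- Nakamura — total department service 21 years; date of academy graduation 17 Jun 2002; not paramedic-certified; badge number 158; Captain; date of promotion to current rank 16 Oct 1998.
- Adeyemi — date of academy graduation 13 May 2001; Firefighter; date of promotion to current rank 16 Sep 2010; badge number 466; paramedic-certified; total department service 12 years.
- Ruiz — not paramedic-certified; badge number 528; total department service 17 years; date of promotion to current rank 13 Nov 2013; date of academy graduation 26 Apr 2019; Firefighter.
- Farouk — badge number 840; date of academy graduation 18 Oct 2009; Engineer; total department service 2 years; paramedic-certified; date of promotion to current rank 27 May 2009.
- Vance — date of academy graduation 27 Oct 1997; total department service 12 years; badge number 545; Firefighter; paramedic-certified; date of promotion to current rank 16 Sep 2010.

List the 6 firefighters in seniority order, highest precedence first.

Nakamura, Farouk, Adeyemi, Vance, Harlow, Ruiz

By rank: Nakamura (Captain); then Farouk (Engineer); then Adeyemi, Vance, Harlow and Ruiz (Firefighter).
Among Adeyemi, Vance, Harlow and Ruiz, paramedic-certified before not paramedic-certified: Adeyemi and Vance (paramedic-certified) before Harlow and Ruiz (not paramedic-certified).
Adeyemi and Vance both have total department service 12 years, so the next rule applies.
Adeyemi and Vance both have date of promotion to current rank 16 Sep 2010, so the next rule applies.
Among Adeyemi and Vance, by badge number (lower first): Adeyemi (466) before Vance (545).
Harlow and Ruiz both have total department service 17 years, so the next rule applies.
Among Harlow and Ruiz, by date of promotion to current rank (earlier first): Harlow (8 Jun 2009) before Ruiz (13 Nov 2013).
Full order: Nakamura, Farouk, Adeyemi, Vance, Harlow, Ruiz.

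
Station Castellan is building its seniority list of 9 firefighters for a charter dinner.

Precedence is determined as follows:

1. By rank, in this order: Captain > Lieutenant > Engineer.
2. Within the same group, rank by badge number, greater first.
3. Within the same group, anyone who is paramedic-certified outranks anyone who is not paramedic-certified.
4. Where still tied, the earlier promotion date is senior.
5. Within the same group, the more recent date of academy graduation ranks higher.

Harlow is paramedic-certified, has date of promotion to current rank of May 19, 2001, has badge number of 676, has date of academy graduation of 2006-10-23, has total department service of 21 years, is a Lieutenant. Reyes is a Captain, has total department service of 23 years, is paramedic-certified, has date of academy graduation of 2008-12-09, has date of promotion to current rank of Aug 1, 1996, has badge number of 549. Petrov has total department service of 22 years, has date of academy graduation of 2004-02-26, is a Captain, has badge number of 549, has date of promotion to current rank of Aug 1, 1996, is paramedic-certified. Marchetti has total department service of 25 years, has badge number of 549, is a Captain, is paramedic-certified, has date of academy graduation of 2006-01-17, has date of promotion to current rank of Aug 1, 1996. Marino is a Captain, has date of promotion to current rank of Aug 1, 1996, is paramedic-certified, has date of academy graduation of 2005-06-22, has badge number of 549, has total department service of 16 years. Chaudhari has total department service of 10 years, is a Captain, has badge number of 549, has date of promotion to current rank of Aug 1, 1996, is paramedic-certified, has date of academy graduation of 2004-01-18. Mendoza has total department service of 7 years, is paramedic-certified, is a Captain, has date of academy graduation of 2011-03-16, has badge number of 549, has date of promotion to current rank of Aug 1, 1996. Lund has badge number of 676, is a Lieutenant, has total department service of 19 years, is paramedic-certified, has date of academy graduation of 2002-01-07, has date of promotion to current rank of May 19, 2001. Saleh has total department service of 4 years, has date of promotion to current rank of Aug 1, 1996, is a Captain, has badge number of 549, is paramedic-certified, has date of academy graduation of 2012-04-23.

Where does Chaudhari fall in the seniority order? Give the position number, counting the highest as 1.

7

By rank: Saleh, Mendoza, Reyes, Marchetti, Marino, Petrov and Chaudhari (Captain); then Harlow and Lund (Lieutenant).
Saleh, Mendoza, Reyes, Marchetti, Marino, Petrov and Chaudhari all have badge number 549, so the next rule applies.
Saleh, Mendoza, Reyes, Marchetti, Marino, Petrov and Chaudhari are each paramedic-certified, so the next rule applies.
Saleh, Mendoza, Reyes, Marchetti, Marino, Petrov and Chaudhari all have date of promotion to current rank Aug 1, 1996, so the next rule applies.
Among Saleh, Mendoza, Reyes, Marchetti, Marino, Petrov and Chaudhari, by date of academy graduation (later first): Saleh (2012-04-23) before Mendoza (2011-03-16) before Reyes (2008-12-09) before Marchetti (2006-01-17) before Marino (2005-06-22) before Petrov (2004-02-26) before Chaudhari (2004-01-18).
Harlow and Lund both have badge number 676, so the next rule applies.
Harlow and Lund are each paramedic-certified, so the next rule applies.
Harlow and Lund both have date of promotion to current rank May 19, 2001, so the next rule applies.
Among Harlow and Lund, by date of academy graduation (later first): Harlow (2006-10-23) before Lund (2002-01-07).
Order: Saleh, Mendoza, Reyes, Marchetti, Marino, Petrov, Chaudhari, Harlow, Lund. So position 7.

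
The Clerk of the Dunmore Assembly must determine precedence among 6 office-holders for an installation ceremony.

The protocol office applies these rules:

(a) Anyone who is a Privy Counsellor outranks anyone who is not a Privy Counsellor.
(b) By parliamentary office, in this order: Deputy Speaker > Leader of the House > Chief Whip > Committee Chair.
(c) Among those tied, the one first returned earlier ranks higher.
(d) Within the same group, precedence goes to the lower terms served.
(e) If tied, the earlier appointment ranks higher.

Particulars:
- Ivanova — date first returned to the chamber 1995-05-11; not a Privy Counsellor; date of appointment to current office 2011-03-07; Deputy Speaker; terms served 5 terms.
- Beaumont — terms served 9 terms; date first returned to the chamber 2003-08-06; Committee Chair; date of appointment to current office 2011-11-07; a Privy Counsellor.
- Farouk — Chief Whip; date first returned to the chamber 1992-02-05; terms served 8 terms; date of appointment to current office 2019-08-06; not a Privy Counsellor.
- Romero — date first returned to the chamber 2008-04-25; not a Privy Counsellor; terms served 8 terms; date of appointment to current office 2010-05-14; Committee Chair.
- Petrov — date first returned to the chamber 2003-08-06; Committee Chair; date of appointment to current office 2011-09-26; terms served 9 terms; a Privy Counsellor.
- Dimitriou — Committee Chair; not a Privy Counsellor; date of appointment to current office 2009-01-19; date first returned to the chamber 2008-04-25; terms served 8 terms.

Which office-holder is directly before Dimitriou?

Farouk

By the first rule: Petrov and Beaumont (both a Privy Counsellor); then Ivanova, Farouk, Dimitriou and Romero (each not a Privy Counsellor).
Petrov and Beaumont are each Committee Chair, so the next rule applies.
Petrov and Beaumont both have date first returned to the chamber 2003-08-06, so the next rule applies.
Petrov and Beaumont both have terms served 9 terms, so the next rule applies.
Among Petrov and Beaumont, by date of appointment to current office (earlier first): Petrov (2011-09-26) before Beaumont (2011-11-07).
Among Ivanova, Farouk, Dimitriou and Romero, by parliamentary office: Ivanova (Deputy Speaker) before Farouk (Chief Whip) before Dimitriou and Romero (Committee Chair).
Dimitriou and Romero both have date first returned to the chamber 2008-04-25, so the next rule applies.
Dimitriou and Romero both have terms served 8 terms, so the next rule applies.
Among Dimitriou and Romero, by date of appointment to current office (earlier first): Dimitriou (2009-01-19) before Romero (2010-05-14).
Order: Petrov, Beaumont, Ivanova, Farouk, Dimitriou, Romero.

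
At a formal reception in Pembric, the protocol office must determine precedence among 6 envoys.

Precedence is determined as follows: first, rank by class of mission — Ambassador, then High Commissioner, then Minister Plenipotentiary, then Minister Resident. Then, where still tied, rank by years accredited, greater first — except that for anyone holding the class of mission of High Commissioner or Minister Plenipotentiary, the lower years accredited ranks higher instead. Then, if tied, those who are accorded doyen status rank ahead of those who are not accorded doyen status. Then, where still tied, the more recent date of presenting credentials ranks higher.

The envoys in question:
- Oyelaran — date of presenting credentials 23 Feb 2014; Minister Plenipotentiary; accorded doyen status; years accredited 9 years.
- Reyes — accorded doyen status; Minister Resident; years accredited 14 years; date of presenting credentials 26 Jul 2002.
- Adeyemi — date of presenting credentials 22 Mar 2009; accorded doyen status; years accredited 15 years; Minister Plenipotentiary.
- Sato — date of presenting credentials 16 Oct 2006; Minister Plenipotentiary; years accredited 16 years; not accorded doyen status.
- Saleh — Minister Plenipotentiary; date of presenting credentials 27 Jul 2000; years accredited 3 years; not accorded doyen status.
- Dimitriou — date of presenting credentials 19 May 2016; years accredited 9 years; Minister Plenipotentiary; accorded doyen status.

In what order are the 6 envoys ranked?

By class of mission: Saleh, Dimitriou, Oyelaran, Adeyemi and Sato (Minister Plenipotentiary); then Reyes (Minister Resident).
Among Saleh, Dimitriou, Oyelaran, Adeyemi and Sato, by years accredited (lower first) (reversed rule for this group): Saleh (3 years) before Dimitriou and Oyelaran (9 years) before Adeyemi (15 years) before Sato (16 years).
Dimitriou and Oyelaran are each accorded doyen status, so the next rule applies.
Among Dimitriou and Oyelaran, by date of presenting credentials (later first): Dimitriou (19 May 2016) before Oyelaran (23 Feb 2014).
Full order: Saleh, Dimitriou, Oyelaran, Adeyemi, Sato, Reyes.

Saleh, Dimitriou, Oyelaran, Adeyemi, Sato, Reyes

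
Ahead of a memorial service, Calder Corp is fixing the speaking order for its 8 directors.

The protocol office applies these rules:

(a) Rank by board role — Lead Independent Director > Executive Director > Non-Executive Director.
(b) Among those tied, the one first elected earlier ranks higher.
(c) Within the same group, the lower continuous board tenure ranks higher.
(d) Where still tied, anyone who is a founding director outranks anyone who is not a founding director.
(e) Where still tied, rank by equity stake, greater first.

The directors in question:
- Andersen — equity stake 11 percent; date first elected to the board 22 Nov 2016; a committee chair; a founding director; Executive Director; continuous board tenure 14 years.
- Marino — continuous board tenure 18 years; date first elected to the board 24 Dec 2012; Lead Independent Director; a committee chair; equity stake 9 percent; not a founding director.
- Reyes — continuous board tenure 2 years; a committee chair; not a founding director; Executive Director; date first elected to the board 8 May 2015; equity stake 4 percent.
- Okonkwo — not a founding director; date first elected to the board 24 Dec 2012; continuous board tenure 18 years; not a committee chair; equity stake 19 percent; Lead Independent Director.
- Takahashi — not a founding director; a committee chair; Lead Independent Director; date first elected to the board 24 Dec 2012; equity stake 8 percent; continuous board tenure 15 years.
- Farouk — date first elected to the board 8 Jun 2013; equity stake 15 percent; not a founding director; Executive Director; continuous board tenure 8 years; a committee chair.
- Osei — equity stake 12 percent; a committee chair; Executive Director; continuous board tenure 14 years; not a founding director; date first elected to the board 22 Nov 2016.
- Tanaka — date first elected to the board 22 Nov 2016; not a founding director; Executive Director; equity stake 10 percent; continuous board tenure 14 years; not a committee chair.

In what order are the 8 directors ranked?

By board role: Takahashi, Okonkwo and Marino (Lead Independent Director); then Farouk, Reyes, Andersen, Osei and Tanaka (Executive Director).
Takahashi, Okonkwo and Marino all have date first elected to the board 24 Dec 2012, so the next rule applies.
Among Takahashi, Okonkwo and Marino, by continuous board tenure (lower first): Takahashi (15 years) before Okonkwo and Marino (18 years).
Okonkwo and Marino are each not a founding director, so the next rule applies.
Among Okonkwo and Marino, by equity stake (higher first): Okonkwo (19 percent) before Marino (9 percent).
Among Farouk, Reyes, Andersen, Osei and Tanaka, by date first elected to the board (earlier first): Farouk (8 Jun 2013) before Reyes (8 May 2015) before Andersen, Osei and Tanaka (22 Nov 2016).
Andersen, Osei and Tanaka all have continuous board tenure 14 years, so the next rule applies.
Among Andersen, Osei and Tanaka, a founding director before not a founding director: Andersen (a founding director) before Osei and Tanaka (not a founding director).
Among Osei and Tanaka, by equity stake (higher first): Osei (12 percent) before Tanaka (10 percent).
Full order: Takahashi, Okonkwo, Marino, Farouk, Reyes, Andersen, Osei, Tanaka.

Takahashi, Okonkwo, Marino, Farouk, Reyes, Andersen, Osei, Tanaka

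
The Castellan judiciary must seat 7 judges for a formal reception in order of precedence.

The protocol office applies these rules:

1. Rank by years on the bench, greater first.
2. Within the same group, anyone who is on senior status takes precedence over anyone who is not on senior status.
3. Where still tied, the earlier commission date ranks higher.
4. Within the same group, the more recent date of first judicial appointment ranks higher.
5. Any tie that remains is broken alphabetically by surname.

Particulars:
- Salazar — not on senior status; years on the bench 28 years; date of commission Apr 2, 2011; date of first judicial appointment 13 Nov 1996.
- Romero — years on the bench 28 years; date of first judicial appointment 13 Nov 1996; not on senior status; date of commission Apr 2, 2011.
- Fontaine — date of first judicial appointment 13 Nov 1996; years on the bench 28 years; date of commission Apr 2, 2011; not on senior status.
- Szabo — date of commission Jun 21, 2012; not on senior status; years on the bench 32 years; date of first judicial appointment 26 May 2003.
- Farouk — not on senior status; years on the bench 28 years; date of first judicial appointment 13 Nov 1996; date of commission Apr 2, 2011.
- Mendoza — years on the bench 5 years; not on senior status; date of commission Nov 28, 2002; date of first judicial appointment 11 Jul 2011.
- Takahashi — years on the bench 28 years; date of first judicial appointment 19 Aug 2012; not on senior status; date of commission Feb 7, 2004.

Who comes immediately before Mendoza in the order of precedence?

By years on the bench (higher first): Szabo (32 years); then Takahashi, Farouk, Fontaine, Romero and Salazar (each 28 years); then Mendoza (5 years).
Takahashi, Farouk, Fontaine, Romero and Salazar are each not on senior status, so the next rule applies.
Among Takahashi, Farouk, Fontaine, Romero and Salazar, by date of commission (earlier first): Takahashi (Feb 7, 2004) before Farouk, Fontaine, Romero and Salazar (Apr 2, 2011).
Farouk, Fontaine, Romero and Salazar all have date of first judicial appointment 13 Nov 1996, so the next rule applies.
Among Farouk, Fontaine, Romero and Salazar, alphabetically by surname: Farouk before Fontaine before Romero before Salazar.
Order: Szabo, Takahashi, Farouk, Fontaine, Romero, Salazar, Mendoza.

Salazar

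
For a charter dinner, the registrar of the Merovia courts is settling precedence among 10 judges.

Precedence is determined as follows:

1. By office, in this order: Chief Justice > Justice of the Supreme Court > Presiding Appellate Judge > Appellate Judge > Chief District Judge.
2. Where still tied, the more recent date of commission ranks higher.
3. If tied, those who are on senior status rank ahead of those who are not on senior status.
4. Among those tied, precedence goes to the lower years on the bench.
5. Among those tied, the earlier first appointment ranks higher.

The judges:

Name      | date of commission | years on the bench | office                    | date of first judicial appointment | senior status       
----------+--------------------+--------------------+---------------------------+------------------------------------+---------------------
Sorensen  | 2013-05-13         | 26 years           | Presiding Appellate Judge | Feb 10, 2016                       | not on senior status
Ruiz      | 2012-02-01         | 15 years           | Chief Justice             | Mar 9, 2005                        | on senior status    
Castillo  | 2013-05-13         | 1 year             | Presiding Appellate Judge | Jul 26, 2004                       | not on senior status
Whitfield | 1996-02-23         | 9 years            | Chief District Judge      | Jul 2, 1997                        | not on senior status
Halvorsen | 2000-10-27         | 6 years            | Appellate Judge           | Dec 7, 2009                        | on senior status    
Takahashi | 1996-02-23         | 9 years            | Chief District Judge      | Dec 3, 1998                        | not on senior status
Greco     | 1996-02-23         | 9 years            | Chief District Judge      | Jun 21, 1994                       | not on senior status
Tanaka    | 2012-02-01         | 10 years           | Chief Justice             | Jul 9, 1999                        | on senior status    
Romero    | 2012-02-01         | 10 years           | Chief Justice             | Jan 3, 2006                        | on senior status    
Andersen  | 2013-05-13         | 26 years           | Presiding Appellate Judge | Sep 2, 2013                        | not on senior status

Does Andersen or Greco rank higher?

Andersen

By office: Tanaka, Romero and Ruiz (Chief Justice); then Castillo, Andersen and Sorensen (Presiding Appellate Judge); then Halvorsen (Appellate Judge); then Greco, Whitfield and Takahashi (Chief District Judge).
Tanaka, Romero and Ruiz all have date of commission 2012-02-01, so the next rule applies.
Tanaka, Romero and Ruiz are each on senior status, so the next rule applies.
Among Tanaka, Romero and Ruiz, by years on the bench (lower first): Tanaka and Romero (10 years) before Ruiz (15 years).
Among Tanaka and Romero, by date of first judicial appointment (earlier first): Tanaka (Jul 9, 1999) before Romero (Jan 3, 2006).
Castillo, Andersen and Sorensen all have date of commission 2013-05-13, so the next rule applies.
Castillo, Andersen and Sorensen are each not on senior status, so the next rule applies.
Among Castillo, Andersen and Sorensen, by years on the bench (lower first): Castillo (1 year) before Andersen and Sorensen (26 years).
Among Andersen and Sorensen, by date of first judicial appointment (earlier first): Andersen (Sep 2, 2013) before Sorensen (Feb 10, 2016).
Greco, Whitfield and Takahashi all have date of commission 1996-02-23, so the next rule applies.
Greco, Whitfield and Takahashi are each not on senior status, so the next rule applies.
Greco, Whitfield and Takahashi all have years on the bench 9 years, so the next rule applies.
Among Greco, Whitfield and Takahashi, by date of first judicial appointment (earlier first): Greco (Jun 21, 1994) before Whitfield (Jul 2, 1997) before Takahashi (Dec 3, 1998).
So Andersen takes precedence.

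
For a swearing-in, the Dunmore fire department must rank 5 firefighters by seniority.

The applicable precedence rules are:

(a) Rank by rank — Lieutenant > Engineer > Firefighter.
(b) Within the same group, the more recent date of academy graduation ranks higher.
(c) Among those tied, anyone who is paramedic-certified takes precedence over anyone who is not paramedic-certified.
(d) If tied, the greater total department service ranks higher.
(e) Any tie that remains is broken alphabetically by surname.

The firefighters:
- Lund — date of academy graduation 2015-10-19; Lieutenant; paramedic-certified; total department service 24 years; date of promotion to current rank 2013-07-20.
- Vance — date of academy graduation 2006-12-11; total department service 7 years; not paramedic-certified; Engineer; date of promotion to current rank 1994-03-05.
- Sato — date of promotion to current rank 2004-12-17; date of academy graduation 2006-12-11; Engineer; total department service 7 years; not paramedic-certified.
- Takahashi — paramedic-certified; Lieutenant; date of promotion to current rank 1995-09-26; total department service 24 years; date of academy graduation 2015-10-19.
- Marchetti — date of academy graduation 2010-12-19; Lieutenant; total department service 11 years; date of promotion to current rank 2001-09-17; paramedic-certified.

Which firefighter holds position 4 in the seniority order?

By rank: Lund, Takahashi and Marchetti (Lieutenant); then Sato and Vance (Engineer).
Among Lund, Takahashi and Marchetti, by date of academy graduation (later first): Lund and Takahashi (2015-10-19) before Marchetti (2010-12-19).
Lund and Takahashi are each paramedic-certified, so the next rule applies.
Lund and Takahashi both have total department service 24 years, so the next rule applies.
Among Lund and Takahashi, alphabetically by surname: Lund before Takahashi.
Sato and Vance both have date of academy graduation 2006-12-11, so the next rule applies.
Sato and Vance are each not paramedic-certified, so the next rule applies.
Sato and Vance both have total department service 7 years, so the next rule applies.
Among Sato and Vance, alphabetically by surname: Sato before Vance.
Order: Lund, Takahashi, Marchetti, Sato, Vance.

Sato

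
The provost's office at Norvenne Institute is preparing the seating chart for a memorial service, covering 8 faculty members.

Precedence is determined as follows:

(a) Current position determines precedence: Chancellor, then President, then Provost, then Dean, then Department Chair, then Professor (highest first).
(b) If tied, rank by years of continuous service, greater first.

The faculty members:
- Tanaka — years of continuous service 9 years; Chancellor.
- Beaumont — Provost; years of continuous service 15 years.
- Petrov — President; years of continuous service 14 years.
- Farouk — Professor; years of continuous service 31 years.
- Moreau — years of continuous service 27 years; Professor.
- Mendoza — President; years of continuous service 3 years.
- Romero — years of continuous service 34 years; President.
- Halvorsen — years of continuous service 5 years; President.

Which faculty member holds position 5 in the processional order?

By current position: Tanaka (Chancellor); then Romero, Petrov, Halvorsen and Mendoza (President); then Beaumont (Provost); then Farouk and Moreau (Professor).
Among Romero, Petrov, Halvorsen and Mendoza, by years of continuous service (higher first): Romero (34 years) before Petrov (14 years) before Halvorsen (5 years) before Mendoza (3 years).
Among Farouk and Moreau, by years of continuous service (higher first): Farouk (31 years) before Moreau (27 years).
Order: Tanaka, Romero, Petrov, Halvorsen, Mendoza, Beaumont, Farouk, Moreau.

Mendoza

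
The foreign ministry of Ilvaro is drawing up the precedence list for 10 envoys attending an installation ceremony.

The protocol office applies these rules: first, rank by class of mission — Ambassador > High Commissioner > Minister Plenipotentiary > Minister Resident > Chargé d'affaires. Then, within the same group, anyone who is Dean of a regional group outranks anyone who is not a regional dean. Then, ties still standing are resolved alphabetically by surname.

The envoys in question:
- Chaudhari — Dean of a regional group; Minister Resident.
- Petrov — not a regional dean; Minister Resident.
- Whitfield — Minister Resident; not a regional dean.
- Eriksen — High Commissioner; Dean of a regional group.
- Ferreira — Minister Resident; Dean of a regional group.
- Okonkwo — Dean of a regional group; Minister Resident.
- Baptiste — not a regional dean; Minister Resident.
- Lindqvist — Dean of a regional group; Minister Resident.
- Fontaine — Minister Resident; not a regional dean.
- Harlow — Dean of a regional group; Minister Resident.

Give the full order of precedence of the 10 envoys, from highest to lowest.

By class of mission: Eriksen (High Commissioner); then Chaudhari, Ferreira, Harlow, Lindqvist, Okonkwo, Baptiste, Fontaine, Petrov and Whitfield (Minister Resident).
Among Chaudhari, Ferreira, Harlow, Lindqvist, Okonkwo, Baptiste, Fontaine, Petrov and Whitfield, Dean of a regional group before not a regional dean: Chaudhari, Ferreira, Harlow, Lindqvist and Okonkwo (Dean of a regional group) before Baptiste, Fontaine, Petrov and Whitfield (not a regional dean).
Among Chaudhari, Ferreira, Harlow, Lindqvist and Okonkwo, alphabetically by surname: Chaudhari before Ferreira before Harlow before Lindqvist before Okonkwo.
Among Baptiste, Fontaine, Petrov and Whitfield, alphabetically by surname: Baptiste before Fontaine before Petrov before Whitfield.
Full order: Eriksen, Chaudhari, Ferreira, Harlow, Lindqvist, Okonkwo, Baptiste, Fontaine, Petrov, Whitfield.

Eriksen, Chaudhari, Ferreira, Harlow, Lindqvist, Okonkwo, Baptiste, Fontaine, Petrov, Whitfield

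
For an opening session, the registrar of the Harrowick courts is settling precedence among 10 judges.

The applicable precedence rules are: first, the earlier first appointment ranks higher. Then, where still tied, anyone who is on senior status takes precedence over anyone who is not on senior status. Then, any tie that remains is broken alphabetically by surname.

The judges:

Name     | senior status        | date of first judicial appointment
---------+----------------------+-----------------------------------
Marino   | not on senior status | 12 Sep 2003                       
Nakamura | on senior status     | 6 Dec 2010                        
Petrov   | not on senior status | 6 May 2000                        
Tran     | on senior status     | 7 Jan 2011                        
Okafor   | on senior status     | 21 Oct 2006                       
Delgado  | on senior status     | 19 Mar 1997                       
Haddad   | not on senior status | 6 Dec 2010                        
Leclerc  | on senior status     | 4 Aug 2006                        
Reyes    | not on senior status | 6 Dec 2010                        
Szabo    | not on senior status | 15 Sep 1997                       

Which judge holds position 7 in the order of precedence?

Nakamura

By date of first judicial appointment (earlier first): Delgado (19 Mar 1997); then Szabo (15 Sep 1997); then Petrov (6 May 2000); then Marino (12 Sep 2003); then Leclerc (4 Aug 2006); then Okafor (21 Oct 2006); then Nakamura, Haddad and Reyes (each 6 Dec 2010); then Tran (7 Jan 2011).
Among Nakamura, Haddad and Reyes, on senior status before not on senior status: Nakamura (on senior status) before Haddad and Reyes (not on senior status).
Among Haddad and Reyes, alphabetically by surname: Haddad before Reyes.
Order: Delgado, Szabo, Petrov, Marino, Leclerc, Okafor, Nakamura, Haddad, Reyes, Tran.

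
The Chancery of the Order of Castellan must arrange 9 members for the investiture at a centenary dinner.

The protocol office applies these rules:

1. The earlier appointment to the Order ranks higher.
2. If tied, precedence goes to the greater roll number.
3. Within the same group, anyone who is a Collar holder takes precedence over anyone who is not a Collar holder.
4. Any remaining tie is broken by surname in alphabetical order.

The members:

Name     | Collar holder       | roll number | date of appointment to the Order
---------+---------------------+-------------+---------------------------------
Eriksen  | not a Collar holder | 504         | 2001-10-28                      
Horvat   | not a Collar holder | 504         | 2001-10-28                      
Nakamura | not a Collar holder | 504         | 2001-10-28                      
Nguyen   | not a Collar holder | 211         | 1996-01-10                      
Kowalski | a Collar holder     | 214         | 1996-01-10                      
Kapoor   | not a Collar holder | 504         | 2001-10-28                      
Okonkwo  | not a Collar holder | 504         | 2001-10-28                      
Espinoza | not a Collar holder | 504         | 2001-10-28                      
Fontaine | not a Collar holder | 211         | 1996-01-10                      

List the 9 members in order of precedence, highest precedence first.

By date of appointment to the Order (earlier first): Kowalski, Fontaine and Nguyen (each 1996-01-10); then Eriksen, Espinoza, Horvat, Kapoor, Nakamura and Okonkwo (each 2001-10-28).
Among Kowalski, Fontaine and Nguyen, by roll number (higher first): Kowalski (214) before Fontaine and Nguyen (211).
Fontaine and Nguyen are each not a Collar holder, so the next rule applies.
Among Fontaine and Nguyen, alphabetically by surname: Fontaine before Nguyen.
Eriksen, Espinoza, Horvat, Kapoor, Nakamura and Okonkwo all have roll number 504, so the next rule applies.
Eriksen, Espinoza, Horvat, Kapoor, Nakamura and Okonkwo are each not a Collar holder, so the next rule applies.
Among Eriksen, Espinoza, Horvat, Kapoor, Nakamura and Okonkwo, alphabetically by surname: Eriksen before Espinoza before Horvat before Kapoor before Nakamura before Okonkwo.
Full order: Kowalski, Fontaine, Nguyen, Eriksen, Espinoza, Horvat, Kapoor, Nakamura, Okonkwo.

Kowalski, Fontaine, Nguyen, Eriksen, Espinoza, Horvat, Kapoor, Nakamura, Okonkwo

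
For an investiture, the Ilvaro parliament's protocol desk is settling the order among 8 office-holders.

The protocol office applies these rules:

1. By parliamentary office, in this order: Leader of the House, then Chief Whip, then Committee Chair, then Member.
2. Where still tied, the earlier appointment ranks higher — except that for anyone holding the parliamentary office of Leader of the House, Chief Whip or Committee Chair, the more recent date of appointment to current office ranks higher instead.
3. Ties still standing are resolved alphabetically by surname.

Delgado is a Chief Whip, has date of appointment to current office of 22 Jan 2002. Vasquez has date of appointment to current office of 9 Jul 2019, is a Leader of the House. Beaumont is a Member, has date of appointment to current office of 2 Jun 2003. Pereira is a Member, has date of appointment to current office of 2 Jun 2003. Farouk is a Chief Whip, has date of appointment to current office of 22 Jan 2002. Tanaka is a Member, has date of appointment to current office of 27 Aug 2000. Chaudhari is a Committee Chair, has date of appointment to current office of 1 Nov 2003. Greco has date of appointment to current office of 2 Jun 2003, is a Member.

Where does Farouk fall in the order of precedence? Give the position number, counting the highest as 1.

By parliamentary office: Vasquez (Leader of the House); then Delgado and Farouk (Chief Whip); then Chaudhari (Committee Chair); then Tanaka, Beaumont, Greco and Pereira (Member).
Delgado and Farouk both have date of appointment to current office 22 Jan 2002, so the next rule applies.
Among Delgado and Farouk, alphabetically by surname: Delgado before Farouk.
Among Tanaka, Beaumont, Greco and Pereira, by date of appointment to current office (earlier first): Tanaka (27 Aug 2000) before Beaumont, Greco and Pereira (2 Jun 2003).
Among Beaumont, Greco and Pereira, alphabetically by surname: Beaumont before Greco before Pereira.
Order: Vasquez, Delgado, Farouk, Chaudhari, Tanaka, Beaumont, Greco, Pereira. So position 3.

3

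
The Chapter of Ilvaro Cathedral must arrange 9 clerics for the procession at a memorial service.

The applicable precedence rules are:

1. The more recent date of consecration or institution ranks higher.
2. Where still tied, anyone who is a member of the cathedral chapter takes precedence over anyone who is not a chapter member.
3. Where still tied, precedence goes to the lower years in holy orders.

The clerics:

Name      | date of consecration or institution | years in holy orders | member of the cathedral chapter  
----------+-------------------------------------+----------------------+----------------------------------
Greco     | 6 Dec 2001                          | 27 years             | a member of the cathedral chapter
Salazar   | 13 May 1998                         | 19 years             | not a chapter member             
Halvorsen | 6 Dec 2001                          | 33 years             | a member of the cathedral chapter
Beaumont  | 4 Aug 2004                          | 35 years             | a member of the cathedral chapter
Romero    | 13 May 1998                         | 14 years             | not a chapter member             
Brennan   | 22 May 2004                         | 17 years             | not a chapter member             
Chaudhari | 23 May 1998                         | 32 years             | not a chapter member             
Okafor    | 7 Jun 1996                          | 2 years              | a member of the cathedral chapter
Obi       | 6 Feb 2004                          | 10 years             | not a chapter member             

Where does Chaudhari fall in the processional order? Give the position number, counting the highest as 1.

By date of consecration or institution (later first): Beaumont (4 Aug 2004); then Brennan (22 May 2004); then Obi (6 Feb 2004); then Greco and Halvorsen (both 6 Dec 2001); then Chaudhari (23 May 1998); then Romero and Salazar (both 13 May 1998); then Okafor (7 Jun 1996).
Greco and Halvorsen are each a member of the cathedral chapter, so the next rule applies.
Among Greco and Halvorsen, by years in holy orders (lower first): Greco (27 years) before Halvorsen (33 years).
Romero and Salazar are each not a chapter member, so the next rule applies.
Among Romero and Salazar, by years in holy orders (lower first): Romero (14 years) before Salazar (19 years).
Order: Beaumont, Brennan, Obi, Greco, Halvorsen, Chaudhari, Romero, Salazar, Okafor. So position 6.

6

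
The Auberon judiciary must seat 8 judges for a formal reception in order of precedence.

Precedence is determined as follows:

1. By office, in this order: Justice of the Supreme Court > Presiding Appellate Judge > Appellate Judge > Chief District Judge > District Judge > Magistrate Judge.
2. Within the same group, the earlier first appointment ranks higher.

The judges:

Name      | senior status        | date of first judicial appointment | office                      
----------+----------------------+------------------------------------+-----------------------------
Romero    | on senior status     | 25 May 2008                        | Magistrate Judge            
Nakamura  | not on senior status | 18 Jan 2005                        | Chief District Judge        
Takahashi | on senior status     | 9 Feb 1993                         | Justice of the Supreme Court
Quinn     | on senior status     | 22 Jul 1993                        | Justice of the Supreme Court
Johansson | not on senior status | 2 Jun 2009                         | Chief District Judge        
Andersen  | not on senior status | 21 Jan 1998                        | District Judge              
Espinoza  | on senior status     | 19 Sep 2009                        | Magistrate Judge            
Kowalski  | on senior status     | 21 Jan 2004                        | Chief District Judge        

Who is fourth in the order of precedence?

By office: Takahashi and Quinn (Justice of the Supreme Court); then Kowalski, Nakamura and Johansson (Chief District Judge); then Andersen (District Judge); then Romero and Espinoza (Magistrate Judge).
Among Takahashi and Quinn, by date of first judicial appointment (earlier first): Takahashi (9 Feb 1993) before Quinn (22 Jul 1993).
Among Kowalski, Nakamura and Johansson, by date of first judicial appointment (earlier first): Kowalski (21 Jan 2004) before Nakamura (18 Jan 2005) before Johansson (2 Jun 2009).
Among Romero and Espinoza, by date of first judicial appointment (earlier first): Romero (25 May 2008) before Espinoza (19 Sep 2009).
Order: Takahashi, Quinn, Kowalski, Nakamura, Johansson, Andersen, Romero, Espinoza.

Nakamura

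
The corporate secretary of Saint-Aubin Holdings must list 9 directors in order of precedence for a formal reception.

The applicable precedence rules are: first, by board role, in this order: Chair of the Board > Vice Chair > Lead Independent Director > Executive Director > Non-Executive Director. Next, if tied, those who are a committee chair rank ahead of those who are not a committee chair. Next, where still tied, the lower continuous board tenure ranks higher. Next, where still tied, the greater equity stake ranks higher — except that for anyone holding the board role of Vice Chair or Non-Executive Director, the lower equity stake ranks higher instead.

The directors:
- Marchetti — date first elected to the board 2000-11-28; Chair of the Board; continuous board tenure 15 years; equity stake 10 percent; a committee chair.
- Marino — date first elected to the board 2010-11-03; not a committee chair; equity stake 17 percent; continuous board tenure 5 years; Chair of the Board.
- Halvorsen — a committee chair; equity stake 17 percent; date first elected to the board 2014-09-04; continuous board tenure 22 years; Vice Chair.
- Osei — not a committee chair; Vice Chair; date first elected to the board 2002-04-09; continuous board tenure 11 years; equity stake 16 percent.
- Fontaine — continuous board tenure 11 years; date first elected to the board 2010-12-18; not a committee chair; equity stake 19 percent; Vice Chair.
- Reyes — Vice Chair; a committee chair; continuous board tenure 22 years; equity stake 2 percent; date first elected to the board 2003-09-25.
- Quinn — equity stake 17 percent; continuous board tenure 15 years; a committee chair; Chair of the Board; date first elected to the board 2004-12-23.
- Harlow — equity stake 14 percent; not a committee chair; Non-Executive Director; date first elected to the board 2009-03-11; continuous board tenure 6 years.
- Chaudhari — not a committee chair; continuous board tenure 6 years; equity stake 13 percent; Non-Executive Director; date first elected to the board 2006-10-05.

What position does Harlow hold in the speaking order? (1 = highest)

9

By board role: Quinn, Marchetti and Marino (Chair of the Board); then Reyes, Halvorsen, Osei and Fontaine (Vice Chair); then Chaudhari and Harlow (Non-Executive Director).
Among Quinn, Marchetti and Marino, a committee chair before not a committee chair: Quinn and Marchetti (a committee chair) before Marino (not a committee chair).
Quinn and Marchetti both have continuous board tenure 15 years, so the next rule applies.
Among Quinn and Marchetti, by equity stake (higher first): Quinn (17 percent) before Marchetti (10 percent).
Among Reyes, Halvorsen, Osei and Fontaine, a committee chair before not a committee chair: Reyes and Halvorsen (a committee chair) before Osei and Fontaine (not a committee chair).
Reyes and Halvorsen both have continuous board tenure 22 years, so the next rule applies.
Among Reyes and Halvorsen, by equity stake (lower first) (reversed rule for this group): Reyes (2 percent) before Halvorsen (17 percent).
Osei and Fontaine both have continuous board tenure 11 years, so the next rule applies.
Among Osei and Fontaine, by equity stake (lower first) (reversed rule for this group): Osei (16 percent) before Fontaine (19 percent).
Chaudhari and Harlow are each not a committee chair, so the next rule applies.
Chaudhari and Harlow both have continuous board tenure 6 years, so the next rule applies.
Among Chaudhari and Harlow, by equity stake (lower first) (reversed rule for this group): Chaudhari (13 percent) before Harlow (14 percent).
Order: Quinn, Marchetti, Marino, Reyes, Halvorsen, Osei, Fontaine, Chaudhari, Harlow. So position 9.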